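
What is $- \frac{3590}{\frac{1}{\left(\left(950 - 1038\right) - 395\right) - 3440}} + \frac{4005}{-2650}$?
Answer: $\frac{7464291299}{530} \approx 1.4084 \cdot 10^{7}$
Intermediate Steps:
$- \frac{3590}{\frac{1}{\left(\left(950 - 1038\right) - 395\right) - 3440}} + \frac{4005}{-2650} = - \frac{3590}{\frac{1}{\left(-88 - 395\right) - 3440}} + 4005 \left(- \frac{1}{2650}\right) = - \frac{3590}{\frac{1}{-483 - 3440}} - \frac{801}{530} = - \frac{3590}{\frac{1}{-3923}} - \frac{801}{530} = - \frac{3590}{- \frac{1}{3923}} - \frac{801}{530} = \left(-3590\right) \left(-3923\right) - \frac{801}{530} = 14083570 - \frac{801}{530} = \frac{7464291299}{530}$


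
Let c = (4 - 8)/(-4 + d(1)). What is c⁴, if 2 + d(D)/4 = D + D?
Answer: 1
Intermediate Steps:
d(D) = -8 + 8*D (d(D) = -8 + 4*(D + D) = -8 + 4*(2*D) = -8 + 8*D)
c = 1 (c = (4 - 8)/(-4 + (-8 + 8*1)) = -4/(-4 + (-8 + 8)) = -4/(-4 + 0) = -4/(-4) = -4*(-¼) = 1)
c⁴ = 1⁴ = 1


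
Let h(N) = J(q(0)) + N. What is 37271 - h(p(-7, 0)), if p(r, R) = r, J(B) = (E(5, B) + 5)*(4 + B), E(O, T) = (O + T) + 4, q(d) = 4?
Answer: 37134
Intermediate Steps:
E(O, T) = 4 + O + T
J(B) = (4 + B)*(14 + B) (J(B) = ((4 + 5 + B) + 5)*(4 + B) = ((9 + B) + 5)*(4 + B) = (14 + B)*(4 + B) = (4 + B)*(14 + B))
h(N) = 144 + N (h(N) = (56 + 4**2 + 18*4) + N = (56 + 16 + 72) + N = 144 + N)
37271 - h(p(-7, 0)) = 37271 - (144 - 7) = 37271 - 1*137 = 37271 - 137 = 37134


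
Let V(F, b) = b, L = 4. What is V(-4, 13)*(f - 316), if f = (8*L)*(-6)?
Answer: -6604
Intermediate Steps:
f = -192 (f = (8*4)*(-6) = 32*(-6) = -192)
V(-4, 13)*(f - 316) = 13*(-192 - 316) = 13*(-508) = -6604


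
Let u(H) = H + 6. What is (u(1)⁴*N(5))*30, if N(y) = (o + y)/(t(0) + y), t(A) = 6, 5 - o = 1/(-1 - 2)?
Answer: 744310/11 ≈ 67665.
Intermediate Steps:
o = 16/3 (o = 5 - 1/(-1 - 2) = 5 - 1/(-3) = 5 - 1*(-⅓) = 5 + ⅓ = 16/3 ≈ 5.3333)
u(H) = 6 + H
N(y) = (16/3 + y)/(6 + y)
(u(1)⁴*N(5))*30 = ((6 + 1)⁴*((16/3 + 5)/(6 + 5)))*30 = (7⁴*((31/3)/11))*30 = (2401*((1/11)*(31/3)))*30 = (2401*(31/33))*30 = (74431/33)*30 = 744310/11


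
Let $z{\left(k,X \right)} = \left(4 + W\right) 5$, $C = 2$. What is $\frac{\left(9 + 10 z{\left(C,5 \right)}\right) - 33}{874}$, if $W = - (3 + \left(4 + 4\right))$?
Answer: $- \frac{187}{437} \approx -0.42792$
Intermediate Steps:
$W = -11$ ($W = - (3 + 8) = \left(-1\right) 11 = -11$)
$z{\left(k,X \right)} = -35$ ($z{\left(k,X \right)} = \left(4 - 11\right) 5 = \left(-7\right) 5 = -35$)
$\frac{\left(9 + 10 z{\left(C,5 \right)}\right) - 33}{874} = \frac{\left(9 + 10 \left(-35\right)\right) - 33}{874} = \left(\left(9 - 350\right) - 33\right) \frac{1}{874} = \left(-341 - 33\right) \frac{1}{874} = \left(-374\right) \frac{1}{874} = - \frac{187}{437}$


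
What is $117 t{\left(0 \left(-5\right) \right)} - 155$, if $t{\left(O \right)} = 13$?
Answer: $1366$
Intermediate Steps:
$117 t{\left(0 \left(-5\right) \right)} - 155 = 117 \cdot 13 - 155 = 1521 - 155 = 1366$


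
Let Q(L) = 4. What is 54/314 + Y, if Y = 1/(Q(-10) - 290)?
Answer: 7565/44902 ≈ 0.16848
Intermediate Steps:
Y = -1/286 (Y = 1/(4 - 290) = 1/(-286) = -1/286 ≈ -0.0034965)
54/314 + Y = 54/314 - 1/286 = 54*(1/314) - 1/286 = 27/157 - 1/286 = 7565/44902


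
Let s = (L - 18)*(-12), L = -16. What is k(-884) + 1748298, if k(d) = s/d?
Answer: 22727868/13 ≈ 1.7483e+6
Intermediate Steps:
s = 408 (s = (-16 - 18)*(-12) = -34*(-12) = 408)
k(d) = 408/d
k(-884) + 1748298 = 408/(-884) + 1748298 = 408*(-1/884) + 1748298 = -6/13 + 1748298 = 22727868/13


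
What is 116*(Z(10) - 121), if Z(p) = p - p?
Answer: -14036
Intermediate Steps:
Z(p) = 0
116*(Z(10) - 121) = 116*(0 - 121) = 116*(-121) = -14036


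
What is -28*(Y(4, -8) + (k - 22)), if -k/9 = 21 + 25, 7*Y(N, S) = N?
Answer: 12192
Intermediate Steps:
Y(N, S) = N/7
k = -414 (k = -9*(21 + 25) = -9*46 = -414)
-28*(Y(4, -8) + (k - 22)) = -28*((⅐)*4 + (-414 - 22)) = -28*(4/7 - 436) = -28*(-3048/7) = 12192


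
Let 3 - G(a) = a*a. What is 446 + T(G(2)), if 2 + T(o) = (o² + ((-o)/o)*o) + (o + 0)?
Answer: 445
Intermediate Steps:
G(a) = 3 - a² (G(a) = 3 - a*a = 3 - a²)
T(o) = -2 + o² (T(o) = -2 + ((o² + ((-o)/o)*o) + (o + 0)) = -2 + ((o² - o) + o) = -2 + o²)
446 + T(G(2)) = 446 + (-2 + (3 - 1*2²)²) = 446 + (-2 + (3 - 1*4)²) = 446 + (-2 + (3 - 4)²) = 446 + (-2 + (-1)²) = 446 + (-2 + 1) = 446 - 1 = 445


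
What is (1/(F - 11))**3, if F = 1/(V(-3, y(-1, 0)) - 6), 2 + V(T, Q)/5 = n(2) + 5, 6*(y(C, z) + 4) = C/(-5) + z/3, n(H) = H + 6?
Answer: -117649/155720872 ≈ -0.00075551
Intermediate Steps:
n(H) = 6 + H
y(C, z) = -4 - C/30 + z/18 (y(C, z) = -4 + (C/(-5) + z/3)/6 = -4 + (C*(-1/5) + z*(1/3))/6 = -4 + (-C/5 + z/3)/6 = -4 + (-C/30 + z/18) = -4 - C/30 + z/18)
V(T, Q) = 55 (V(T, Q) = -10 + 5*((6 + 2) + 5) = -10 + 5*(8 + 5) = -10 + 5*13 = -10 + 65 = 55)
F = 1/49 (F = 1/(55 - 6) = 1/49 ≈ 0.020408)
(1/(F - 11))**3 = (1/(1/49 - 11))**3 = (1/(-538/49))**3 = (-49/538)**3 = -117649/155720872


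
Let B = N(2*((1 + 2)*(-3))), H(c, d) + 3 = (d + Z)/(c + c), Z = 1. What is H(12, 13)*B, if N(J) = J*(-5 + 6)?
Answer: 87/2 ≈ 43.500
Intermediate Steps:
H(c, d) = -3 + (1 + d)/(2*c) (H(c, d) = -3 + (d + 1)/(c + c) = -3 + (1 + d)/((2*c)) = -3 + (1 + d)*(1/(2*c)) = -3 + (1 + d)/(2*c))
N(J) = J (N(J) = J*1 = J)
B = -18 (B = 2*((1 + 2)*(-3)) = 2*(3*(-3)) = 2*(-9) = -18)
H(12, 13)*B = ((1/2)*(1 + 13 - 6*12)/12)*(-18) = ((1/2)*(1/12)*(1 + 13 - 72))*(-18) = ((1/2)*(1/12)*(-58))*(-18) = -29/12*(-18) = 87/2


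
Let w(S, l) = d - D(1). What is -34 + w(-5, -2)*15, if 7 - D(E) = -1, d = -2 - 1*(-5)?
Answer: -109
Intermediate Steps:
d = 3 (d = -2 + 5 = 3)
D(E) = 8 (D(E) = 7 - 1*(-1) = 7 + 1 = 8)
w(S, l) = -5 (w(S, l) = 3 - 1*8 = 3 - 8 = -5)
-34 + w(-5, -2)*15 = -34 - 5*15 = -34 - 75 = -109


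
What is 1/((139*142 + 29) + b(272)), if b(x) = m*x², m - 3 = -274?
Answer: -1/20029897 ≈ -4.9925e-8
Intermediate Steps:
m = -271 (m = 3 - 274 = -271)
b(x) = -271*x²
1/((139*142 + 29) + b(272)) = 1/((139*142 + 29) - 271*272²) = 1/((19738 + 29) - 271*73984) = 1/(19767 - 20049664) = 1/(-20029897) = -1/20029897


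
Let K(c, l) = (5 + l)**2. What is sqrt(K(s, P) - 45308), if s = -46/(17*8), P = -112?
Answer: 7*I*sqrt(691) ≈ 184.01*I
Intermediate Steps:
s = -23/68 (s = -46/136 = -46*1/136 = -23/68 ≈ -0.33824)
sqrt(K(s, P) - 45308) = sqrt((5 - 112)**2 - 45308) = sqrt((-107)**2 - 45308) = sqrt(11449 - 45308) = sqrt(-33859) = 7*I*sqrt(691)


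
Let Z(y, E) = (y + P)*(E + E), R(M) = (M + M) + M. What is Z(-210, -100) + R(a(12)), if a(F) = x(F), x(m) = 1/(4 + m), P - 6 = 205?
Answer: -3197/16 ≈ -199.81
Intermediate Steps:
P = 211 (P = 6 + 205 = 211)
a(F) = 1/(4 + F)
R(M) = 3*M (R(M) = 2*M + M = 3*M)
Z(y, E) = 2*E*(211 + y) (Z(y, E) = (y + 211)*(E + E) = (211 + y)*(2*E) = 2*E*(211 + y))
Z(-210, -100) + R(a(12)) = 2*(-100)*(211 - 210) + 3/(4 + 12) = 2*(-100)*1 + 3/16 = -200 + 3*(1/16) = -200 + 3/16 = -3197/16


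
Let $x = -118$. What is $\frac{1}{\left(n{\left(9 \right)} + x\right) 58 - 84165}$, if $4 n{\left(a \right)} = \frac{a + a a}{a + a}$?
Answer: $- \frac{2}{181873} \approx -1.0997 \cdot 10^{-5}$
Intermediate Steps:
$n{\left(a \right)} = \frac{a + a^{2}}{8 a}$ ($n{\left(a \right)} = \frac{\left(a + a a\right) \frac{1}{a + a}}{4} = \frac{\left(a + a^{2}\right) \frac{1}{2 a}}{4} = \frac{\frac{1}{2} \frac{1}{a} \left(a + a^{2}\right)}{4} = \frac{a + a^{2}}{8 a}$)
$\frac{1}{\left(n{\left(9 \right)} + x\right) 58 - 84165} = \frac{1}{\left(\left(\frac{1}{8} + \frac{1}{8} \cdot 9\right) - 118\right) 58 - 84165} = \frac{1}{\left(\left(\frac{1}{8} + \frac{9}{8}\right) - 118\right) 58 - 84165} = \frac{1}{\left(\frac{5}{4} - 118\right) 58 - 84165} = \frac{1}{\left(- \frac{467}{4}\right) 58 - 84165} = \frac{1}{- \frac{13543}{2} - 84165} = \frac{1}{- \frac{181873}{2}} = - \frac{2}{181873}$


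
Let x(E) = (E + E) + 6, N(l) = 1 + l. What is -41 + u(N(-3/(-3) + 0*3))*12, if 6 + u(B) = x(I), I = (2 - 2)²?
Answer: -41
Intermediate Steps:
I = 0 (I = 0² = 0)
x(E) = 6 + 2*E (x(E) = 2*E + 6 = 6 + 2*E)
u(B) = 0 (u(B) = -6 + (6 + 2*0) = -6 + (6 + 0) = -6 + 6 = 0)
-41 + u(N(-3/(-3) + 0*3))*12 = -41 + 0*12 = -41 + 0 = -41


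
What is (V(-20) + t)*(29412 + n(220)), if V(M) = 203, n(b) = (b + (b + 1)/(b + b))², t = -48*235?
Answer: -15212988304487/17600 ≈ -8.6437e+8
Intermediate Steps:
t = -11280
n(b) = (b + (1 + b)/(2*b))² (n(b) = (b + (1 + b)/((2*b)))² = (b + (1 + b)*(1/(2*b)))² = (b + (1 + b)/(2*b))²)
(V(-20) + t)*(29412 + n(220)) = (203 - 11280)*(29412 + (¼)*(1 + 220 + 2*220²)²/220²) = -11077*(29412 + (¼)*(1/48400)*(1 + 220 + 2*48400)²) = -11077*(29412 + (¼)*(1/48400)*(1 + 220 + 96800)²) = -11077*(29412 + (¼)*(1/48400)*97021²) = -11077*(29412 + (¼)*(1/48400)*9413074441) = -11077*(29412 + 9413074441/193600) = -11077*15107237641/193600 = -15212988304487/17600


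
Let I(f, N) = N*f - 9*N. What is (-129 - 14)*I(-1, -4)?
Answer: -5720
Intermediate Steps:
I(f, N) = -9*N + N*f
(-129 - 14)*I(-1, -4) = (-129 - 14)*(-4*(-9 - 1)) = -(-572)*(-10) = -143*40 = -5720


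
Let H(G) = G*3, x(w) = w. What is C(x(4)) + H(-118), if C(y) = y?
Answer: -350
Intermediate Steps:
H(G) = 3*G
C(x(4)) + H(-118) = 4 + 3*(-118) = 4 - 354 = -350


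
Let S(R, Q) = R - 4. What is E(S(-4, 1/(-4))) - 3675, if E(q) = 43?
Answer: -3632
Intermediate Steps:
S(R, Q) = -4 + R
E(S(-4, 1/(-4))) - 3675 = 43 - 3675 = -3632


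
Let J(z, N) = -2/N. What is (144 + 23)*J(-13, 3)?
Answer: -334/3 ≈ -111.33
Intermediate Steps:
(144 + 23)*J(-13, 3) = (144 + 23)*(-2/3) = 167*(-2*⅓) = 167*(-⅔) = -334/3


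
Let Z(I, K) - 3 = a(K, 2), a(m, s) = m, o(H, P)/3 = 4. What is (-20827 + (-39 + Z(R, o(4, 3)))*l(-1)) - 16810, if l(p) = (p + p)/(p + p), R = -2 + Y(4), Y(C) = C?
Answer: -37661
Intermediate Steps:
o(H, P) = 12 (o(H, P) = 3*4 = 12)
R = 2 (R = -2 + 4 = 2)
Z(I, K) = 3 + K
l(p) = 1 (l(p) = (2*p)/((2*p)) = (2*p)*(1/(2*p)) = 1)
(-20827 + (-39 + Z(R, o(4, 3)))*l(-1)) - 16810 = (-20827 + (-39 + (3 + 12))*1) - 16810 = (-20827 + (-39 + 15)*1) - 16810 = (-20827 - 24*1) - 16810 = (-20827 - 24) - 16810 = -20851 - 16810 = -37661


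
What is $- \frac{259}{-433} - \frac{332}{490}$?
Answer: $- \frac{8423}{106085} \approx -0.079399$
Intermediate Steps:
$- \frac{259}{-433} - \frac{332}{490} = \left(-259\right) \left(- \frac{1}{433}\right) - \frac{166}{245} = \frac{259}{433} - \frac{166}{245} = - \frac{8423}{106085}$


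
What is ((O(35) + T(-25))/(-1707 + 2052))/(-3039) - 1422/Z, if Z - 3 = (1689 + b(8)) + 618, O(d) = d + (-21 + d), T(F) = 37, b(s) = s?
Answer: -745551179/1215159345 ≈ -0.61354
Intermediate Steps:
O(d) = -21 + 2*d
Z = 2318 (Z = 3 + ((1689 + 8) + 618) = 3 + (1697 + 618) = 3 + 2315 = 2318)
((O(35) + T(-25))/(-1707 + 2052))/(-3039) - 1422/Z = (((-21 + 2*35) + 37)/(-1707 + 2052))/(-3039) - 1422/2318 = (((-21 + 70) + 37)/345)*(-1/3039) - 1422*1/2318 = ((49 + 37)*(1/345))*(-1/3039) - 711/1159 = (86*(1/345))*(-1/3039) - 711/1159 = (86/345)*(-1/3039) - 711/1159 = -86/1048455 - 711/1159 = -745551179/1215159345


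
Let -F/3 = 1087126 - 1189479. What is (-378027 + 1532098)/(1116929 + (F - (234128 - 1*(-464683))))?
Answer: 1154071/725177 ≈ 1.5914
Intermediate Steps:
F = 307059 (F = -3*(1087126 - 1189479) = -3*(-102353) = 307059)
(-378027 + 1532098)/(1116929 + (F - (234128 - 1*(-464683)))) = (-378027 + 1532098)/(1116929 + (307059 - (234128 - 1*(-464683)))) = 1154071/(1116929 + (307059 - (234128 + 464683))) = 1154071/(1116929 + (307059 - 1*698811)) = 1154071/(1116929 + (307059 - 698811)) = 1154071/(1116929 - 391752) = 1154071/725177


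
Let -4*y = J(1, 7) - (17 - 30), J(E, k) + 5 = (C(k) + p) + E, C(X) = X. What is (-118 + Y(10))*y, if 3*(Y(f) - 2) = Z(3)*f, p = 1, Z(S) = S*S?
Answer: 731/2 ≈ 365.50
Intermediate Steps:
Z(S) = S**2
J(E, k) = -4 + E + k (J(E, k) = -5 + ((k + 1) + E) = -5 + ((1 + k) + E) = -5 + (1 + E + k) = -4 + E + k)
Y(f) = 2 + 3*f (Y(f) = 2 + (3**2*f)/3 = 2 + (9*f)/3 = 2 + 3*f)
y = -17/4 (y = -((-4 + 1 + 7) - (17 - 30))/4 = -(4 - 1*(-13))/4 = -(4 + 13)/4 = -1/4*17 = -17/4 ≈ -4.2500)
(-118 + Y(10))*y = (-118 + (2 + 3*10))*(-17/4) = (-118 + (2 + 30))*(-17/4) = (-118 + 32)*(-17/4) = -86*(-17/4) = 731/2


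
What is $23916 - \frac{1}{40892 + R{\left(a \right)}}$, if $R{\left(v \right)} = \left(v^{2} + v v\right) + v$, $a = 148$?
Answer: $\frac{2029224767}{84848} \approx 23916.0$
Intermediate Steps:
$R{\left(v \right)} = v + 2 v^{2}$ ($R{\left(v \right)} = \left(v^{2} + v^{2}\right) + v = 2 v^{2} + v = v + 2 v^{2}$)
$23916 - \frac{1}{40892 + R{\left(a \right)}} = 23916 - \frac{1}{40892 + 148 \left(1 + 2 \cdot 148\right)} = 23916 - \frac{1}{40892 + 148 \left(1 + 296\right)} = 23916 - \frac{1}{40892 + 148 \cdot 297} = 23916 - \frac{1}{40892 + 43956} = 23916 - \frac{1}{84848} = \frac{2029224767}{84848}$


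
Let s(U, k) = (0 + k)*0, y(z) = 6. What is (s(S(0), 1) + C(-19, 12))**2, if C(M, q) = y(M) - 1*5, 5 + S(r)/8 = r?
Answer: 1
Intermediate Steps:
S(r) = -40 + 8*r
s(U, k) = 0 (s(U, k) = k*0 = 0)
C(M, q) = 1 (C(M, q) = 6 - 1*5 = 6 - 5 = 1)
(s(S(0), 1) + C(-19, 12))**2 = (0 + 1)**2 = 1**2 = 1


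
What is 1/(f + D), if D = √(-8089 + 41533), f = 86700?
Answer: 7225/626404713 - √929/1252809426 ≈ 1.1510e-5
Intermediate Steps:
D = 6*√929 (D = √33444 = 6*√929 ≈ 182.88)
1/(f + D) = 1/(86700 + 6*√929)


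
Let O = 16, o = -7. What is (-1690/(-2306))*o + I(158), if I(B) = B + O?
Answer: 194707/1153 ≈ 168.87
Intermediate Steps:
I(B) = 16 + B (I(B) = B + 16 = 16 + B)
(-1690/(-2306))*o + I(158) = -1690/(-2306)*(-7) + (16 + 158) = -1690*(-1/2306)*(-7) + 174 = (845/1153)*(-7) + 174 = -5915/1153 + 174 = 194707/1153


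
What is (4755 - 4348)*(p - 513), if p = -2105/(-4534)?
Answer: -945801659/4534 ≈ -2.0860e+5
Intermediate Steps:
p = 2105/4534 (p = -2105*(-1/4534) = 2105/4534 ≈ 0.46427)
(4755 - 4348)*(p - 513) = (4755 - 4348)*(2105/4534 - 513) = 407*(-2323837/4534) = -945801659/4534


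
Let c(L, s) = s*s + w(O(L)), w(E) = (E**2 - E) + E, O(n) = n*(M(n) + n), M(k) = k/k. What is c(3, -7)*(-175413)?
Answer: -33854709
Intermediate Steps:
M(k) = 1
O(n) = n*(1 + n)
w(E) = E**2
c(L, s) = s**2 + L**2*(1 + L)**2 (c(L, s) = s*s + (L*(1 + L))**2 = s**2 + L**2*(1 + L)**2)
c(3, -7)*(-175413) = ((-7)**2 + 3**2*(1 + 3)**2)*(-175413) = (49 + 9*4**2)*(-175413) = (49 + 9*16)*(-175413) = (49 + 144)*(-175413) = 193*(-175413) = -33854709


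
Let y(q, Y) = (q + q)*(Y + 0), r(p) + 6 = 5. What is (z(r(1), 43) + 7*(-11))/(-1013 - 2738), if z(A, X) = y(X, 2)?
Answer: -95/3751 ≈ -0.025327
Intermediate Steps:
r(p) = -1 (r(p) = -6 + 5 = -1)
y(q, Y) = 2*Y*q (y(q, Y) = (2*q)*Y = 2*Y*q)
z(A, X) = 4*X (z(A, X) = 2*2*X = 4*X)
(z(r(1), 43) + 7*(-11))/(-1013 - 2738) = (4*43 + 7*(-11))/(-1013 - 2738) = (172 - 77)/(-3751) = 95*(-1/3751) = -95/3751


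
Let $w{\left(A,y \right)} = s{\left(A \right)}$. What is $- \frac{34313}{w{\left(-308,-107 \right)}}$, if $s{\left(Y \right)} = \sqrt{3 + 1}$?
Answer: $- \frac{34313}{2} \approx -17157.0$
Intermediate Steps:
$s{\left(Y \right)} = 2$ ($s{\left(Y \right)} = \sqrt{4} = 2$)
$w{\left(A,y \right)} = 2$
$- \frac{34313}{w{\left(-308,-107 \right)}} = - \frac{34313}{2}$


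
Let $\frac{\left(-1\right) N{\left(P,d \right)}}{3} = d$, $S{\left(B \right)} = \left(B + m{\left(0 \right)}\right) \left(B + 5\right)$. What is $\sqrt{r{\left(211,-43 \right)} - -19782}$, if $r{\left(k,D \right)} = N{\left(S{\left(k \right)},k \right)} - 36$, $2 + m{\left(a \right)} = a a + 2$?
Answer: $\sqrt{19113} \approx 138.25$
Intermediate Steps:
$m{\left(a \right)} = a^{2}$ ($m{\left(a \right)} = -2 + \left(a a + 2\right) = -2 + \left(a^{2} + 2\right) = -2 + \left(2 + a^{2}\right) = a^{2}$)
$S{\left(B \right)} = B \left(5 + B\right)$ ($S{\left(B \right)} = \left(B + 0^{2}\right) \left(B + 5\right) = \left(B + 0\right) \left(5 + B\right) = B \left(5 + B\right)$)
$N{\left(P,d \right)} = - 3 d$
$r{\left(k,D \right)} = -36 - 3 k$ ($r{\left(k,D \right)} = - 3 k - 36 = -36 - 3 k$)
$\sqrt{r{\left(211,-43 \right)} - -19782} = \sqrt{\left(-36 - 633\right) - -19782} = \sqrt{\left(-36 - 633\right) + 19782} = \sqrt{-669 + 19782} = \sqrt{19113}$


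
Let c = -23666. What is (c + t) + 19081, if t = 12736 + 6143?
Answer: 14294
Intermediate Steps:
t = 18879
(c + t) + 19081 = (-23666 + 18879) + 19081 = -4787 + 19081 = 14294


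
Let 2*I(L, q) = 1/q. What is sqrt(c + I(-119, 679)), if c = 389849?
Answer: sqrt(718945492594)/1358 ≈ 624.38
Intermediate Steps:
I(L, q) = 1/(2*q)
sqrt(c + I(-119, 679)) = sqrt(389849 + (1/2)/679) = sqrt(389849 + (1/2)*(1/679)) = sqrt(389849 + 1/1358) = sqrt(529414943/1358) = sqrt(718945492594)/1358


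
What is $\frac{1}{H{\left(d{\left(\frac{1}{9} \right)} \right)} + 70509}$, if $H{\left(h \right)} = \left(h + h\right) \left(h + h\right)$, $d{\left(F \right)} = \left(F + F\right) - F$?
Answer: $\frac{81}{5711233} \approx 1.4183 \cdot 10^{-5}$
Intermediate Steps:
$d{\left(F \right)} = F$ ($d{\left(F \right)} = 2 F - F = F$)
$H{\left(h \right)} = 4 h^{2}$ ($H{\left(h \right)} = 2 h 2 h = 4 h^{2}$)
$\frac{1}{H{\left(d{\left(\frac{1}{9} \right)} \right)} + 70509} = \frac{1}{4 \left(\frac{1}{9}\right)^{2} + 70509} = \frac{1}{\frac{4}{81} + 70509} = \frac{1}{\frac{5711233}{81}} = \frac{81}{5711233}$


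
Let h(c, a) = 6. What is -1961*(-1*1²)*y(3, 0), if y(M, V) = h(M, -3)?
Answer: 11766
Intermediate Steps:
y(M, V) = 6
-1961*(-1*1²)*y(3, 0) = -1961*(-1*1²)*6 = -1961*(-1*1)*6 = -(-1961)*6 = -1961*(-6) = 11766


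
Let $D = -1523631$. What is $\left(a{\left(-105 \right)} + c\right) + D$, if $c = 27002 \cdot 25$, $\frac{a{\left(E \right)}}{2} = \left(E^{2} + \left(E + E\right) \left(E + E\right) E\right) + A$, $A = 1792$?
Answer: $-10083947$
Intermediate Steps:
$a{\left(E \right)} = 3584 + 2 E^{2} + 8 E^{3}$ ($a{\left(E \right)} = 2 \left(\left(E^{2} + \left(E + E\right) \left(E + E\right) E\right) + 1792\right) = 2 \left(\left(E^{2} + 2 E 2 E E\right) + 1792\right) = 2 \left(\left(E^{2} + 4 E^{2} E\right) + 1792\right) = 2 \left(\left(E^{2} + 4 E^{3}\right) + 1792\right) = 2 \left(1792 + E^{2} + 4 E^{3}\right) = 3584 + 2 E^{2} + 8 E^{3}$)
$c = 675050$
$\left(a{\left(-105 \right)} + c\right) + D = \left(\left(3584 + 2 \left(-105\right)^{2} + 8 \left(-105\right)^{3}\right) + 675050\right) - 1523631 = \left(\left(3584 + 2 \cdot 11025 + 8 \left(-1157625\right)\right) + 675050\right) - 1523631 = \left(\left(3584 + 22050 - 9261000\right) + 675050\right) - 1523631 = \left(-9235366 + 675050\right) - 1523631 = -8560316 - 1523631 = -10083947$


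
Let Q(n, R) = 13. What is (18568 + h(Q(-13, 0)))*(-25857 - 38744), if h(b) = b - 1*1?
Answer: -1200286580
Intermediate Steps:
h(b) = -1 + b (h(b) = b - 1 = -1 + b)
(18568 + h(Q(-13, 0)))*(-25857 - 38744) = (18568 + (-1 + 13))*(-25857 - 38744) = (18568 + 12)*(-64601) = 18580*(-64601) = -1200286580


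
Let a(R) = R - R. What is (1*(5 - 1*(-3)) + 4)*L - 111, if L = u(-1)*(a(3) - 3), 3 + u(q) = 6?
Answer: -219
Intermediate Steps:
u(q) = 3 (u(q) = -3 + 6 = 3)
a(R) = 0
L = -9 (L = 3*(0 - 3) = 3*(-3) = -9)
(1*(5 - 1*(-3)) + 4)*L - 111 = (1*(5 - 1*(-3)) + 4)*(-9) - 111 = (1*(5 + 3) + 4)*(-9) - 111 = (1*8 + 4)*(-9) - 111 = (8 + 4)*(-9) - 111 = 12*(-9) - 111 = -108 - 111 = -219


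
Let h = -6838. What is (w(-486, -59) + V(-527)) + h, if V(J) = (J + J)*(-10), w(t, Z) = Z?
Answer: 3643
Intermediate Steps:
V(J) = -20*J (V(J) = (2*J)*(-10) = -20*J)
(w(-486, -59) + V(-527)) + h = (-59 - 20*(-527)) - 6838 = (-59 + 10540) - 6838 = 10481 - 6838 = 3643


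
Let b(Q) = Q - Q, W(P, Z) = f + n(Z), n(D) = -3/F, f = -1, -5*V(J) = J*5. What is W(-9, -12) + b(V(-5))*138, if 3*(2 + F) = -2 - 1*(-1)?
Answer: 2/7 ≈ 0.28571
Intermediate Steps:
V(J) = -J (V(J) = -J*5/5 = -J)
F = -7/3 (F = -2 + (-2 - 1*(-1))/3 = -2 + (-2 + 1)/3 = -2 + (⅓)*(-1) = -2 - ⅓ = -7/3 ≈ -2.3333)
n(D) = 9/7 (n(D) = -3/(-7/3) = -3*(-3/7) = 9/7)
W(P, Z) = 2/7 (W(P, Z) = -1 + 9/7 = 2/7)
b(Q) = 0
W(-9, -12) + b(V(-5))*138 = 2/7 + 0*138 = 2/7 + 0 = 2/7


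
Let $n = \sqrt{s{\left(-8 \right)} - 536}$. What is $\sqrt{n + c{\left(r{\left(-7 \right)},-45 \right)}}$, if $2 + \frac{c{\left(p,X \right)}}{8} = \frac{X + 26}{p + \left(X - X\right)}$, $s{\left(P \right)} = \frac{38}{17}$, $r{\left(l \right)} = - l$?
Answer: $\frac{\sqrt{-534072 + 833 i \sqrt{154258}}}{119} \approx 1.8047 + 6.4009 i$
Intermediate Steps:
$s{\left(P \right)} = \frac{38}{17}$ ($s{\left(P \right)} = 38 \cdot \frac{1}{17} = \frac{38}{17}$)
$c{\left(p,X \right)} = -16 + \frac{8 \left(26 + X\right)}{p}$ ($c{\left(p,X \right)} = -16 + 8 \frac{X + 26}{p + \left(X - X\right)} = -16 + 8 \frac{26 + X}{p + 0} = -16 + 8 \frac{26 + X}{p} = -16 + \frac{8 \left(26 + X\right)}{p}$)
$n = \frac{i \sqrt{154258}}{17}$ ($n = \sqrt{\frac{38}{17} - 536} = \sqrt{- \frac{9074}{17}} = \frac{i \sqrt{154258}}{17} \approx 23.103 i$)
$\sqrt{n + c{\left(r{\left(-7 \right)},-45 \right)}} = \sqrt{\frac{i \sqrt{154258}}{17} + \frac{8 \left(26 - 45 - 2 \left(\left(-1\right) \left(-7\right)\right)\right)}{\left(-1\right) \left(-7\right)}} = \sqrt{\frac{i \sqrt{154258}}{17} + \frac{8 \left(26 - 45 - 14\right)}{7}} = \sqrt{\frac{i \sqrt{154258}}{17} + 8 \cdot \frac{1}{7} \left(26 - 45 - 14\right)} = \sqrt{\frac{i \sqrt{154258}}{17} + 8 \cdot \frac{1}{7} \left(-33\right)} = \sqrt{\frac{i \sqrt{154258}}{17} - \frac{264}{7}} = \sqrt{- \frac{264}{7} + \frac{i \sqrt{154258}}{17}}$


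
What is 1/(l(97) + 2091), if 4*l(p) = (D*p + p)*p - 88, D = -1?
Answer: 1/2069 ≈ 0.00048333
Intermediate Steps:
l(p) = -22 (l(p) = ((-p + p)*p - 88)/4 = (0*p - 88)/4 = (0 - 88)/4 = (¼)*(-88) = -22)
1/(l(97) + 2091) = 1/(-22 + 2091) = 1/2069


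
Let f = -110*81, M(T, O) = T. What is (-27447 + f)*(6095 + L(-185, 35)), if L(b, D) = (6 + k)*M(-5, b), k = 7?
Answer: -219232710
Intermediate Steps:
f = -8910
L(b, D) = -65 (L(b, D) = (6 + 7)*(-5) = 13*(-5) = -65)
(-27447 + f)*(6095 + L(-185, 35)) = (-27447 - 8910)*(6095 - 65) = -36357*6030 = -219232710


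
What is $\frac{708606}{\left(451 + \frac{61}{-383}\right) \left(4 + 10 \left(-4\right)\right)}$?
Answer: $- \frac{15077561}{345344} \approx -43.66$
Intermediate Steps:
$\frac{708606}{\left(451 + \frac{61}{-383}\right) \left(4 + 10 \left(-4\right)\right)} = \frac{708606}{\left(451 + 61 \left(- \frac{1}{383}\right)\right) \left(4 - 40\right)} = \frac{708606}{\left(451 - \frac{61}{383}\right) \left(-36\right)} = \frac{708606}{\frac{172672}{383} \left(-36\right)} = \frac{708606}{- \frac{6216192}{383}} = 708606 \left(- \frac{383}{6216192}\right) = - \frac{15077561}{345344}$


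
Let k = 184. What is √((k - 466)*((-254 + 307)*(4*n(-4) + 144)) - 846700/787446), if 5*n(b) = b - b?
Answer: I*√37070355315422594/131241 ≈ 1467.0*I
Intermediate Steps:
n(b) = 0 (n(b) = (b - b)/5 = (⅕)*0 = 0)
√((k - 466)*((-254 + 307)*(4*n(-4) + 144)) - 846700/787446) = √((184 - 466)*((-254 + 307)*(4*0 + 144)) - 846700/787446) = √(-14946*(0 + 144) - 846700*1/787446) = √(-14946*144 - 423350/393723) = √(-282*7632 - 423350/393723) = √(-2152224 - 423350/393723) = √(-847380513302/393723) = I*√37070355315422594/131241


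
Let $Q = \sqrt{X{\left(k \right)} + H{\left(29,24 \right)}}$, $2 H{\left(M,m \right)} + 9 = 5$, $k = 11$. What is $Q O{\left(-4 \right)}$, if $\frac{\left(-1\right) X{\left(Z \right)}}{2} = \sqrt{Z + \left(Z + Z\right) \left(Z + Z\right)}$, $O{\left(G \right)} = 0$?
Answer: $0$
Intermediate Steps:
$H{\left(M,m \right)} = -2$ ($H{\left(M,m \right)} = - \frac{9}{2} + \frac{1}{2} \cdot 5 = - \frac{9}{2} + \frac{5}{2} = -2$)
$X{\left(Z \right)} = - 2 \sqrt{Z + 4 Z^{2}}$ ($X{\left(Z \right)} = - 2 \sqrt{Z + \left(Z + Z\right) \left(Z + Z\right)} = - 2 \sqrt{Z + 2 Z 2 Z} = - 2 \sqrt{Z + 4 Z^{2}}$)
$Q = \sqrt{-2 - 6 \sqrt{55}}$ ($Q = \sqrt{- 2 \sqrt{11 \left(1 + 4 \cdot 11\right)} - 2} = \sqrt{- 2 \sqrt{11 \left(1 + 44\right)} - 2} = \sqrt{- 2 \sqrt{11 \cdot 45} - 2} = \sqrt{- 2 \sqrt{495} - 2} = \sqrt{- 2 \cdot 3 \sqrt{55} - 2} = \sqrt{- 6 \sqrt{55} - 2} = \sqrt{-2 - 6 \sqrt{55}} \approx 6.8189 i$)
$Q O{\left(-4 \right)} = \sqrt{-2 - 6 \sqrt{55}} \cdot 0 = 0$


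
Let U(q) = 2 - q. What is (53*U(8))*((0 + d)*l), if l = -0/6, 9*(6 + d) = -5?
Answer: 0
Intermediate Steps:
d = -59/9 (d = -6 + (⅑)*(-5) = -6 - 5/9 = -59/9 ≈ -6.5556)
l = 0 (l = -0/6 = -5*0 = 0)
(53*U(8))*((0 + d)*l) = (53*(2 - 1*8))*((0 - 59/9)*0) = (53*(2 - 8))*(-59/9*0) = (53*(-6))*0 = -318*0 = 0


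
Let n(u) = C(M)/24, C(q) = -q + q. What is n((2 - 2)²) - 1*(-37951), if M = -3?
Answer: 37951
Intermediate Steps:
C(q) = 0
n(u) = 0 (n(u) = 0/24 = 0*(1/24) = 0)
n((2 - 2)²) - 1*(-37951) = 0 - 1*(-37951) = 0 + 37951 = 37951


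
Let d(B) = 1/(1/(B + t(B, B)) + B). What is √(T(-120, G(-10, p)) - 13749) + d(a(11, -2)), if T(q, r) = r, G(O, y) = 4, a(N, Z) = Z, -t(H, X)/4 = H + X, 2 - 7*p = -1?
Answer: -14/27 + I*√13745 ≈ -0.51852 + 117.24*I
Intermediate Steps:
p = 3/7 (p = 2/7 - ⅐*(-1) = 2/7 + ⅐ = 3/7 ≈ 0.42857)
t(H, X) = -4*H - 4*X (t(H, X) = -4*(H + X) = -4*H - 4*X)
d(B) = 1/(B - 1/(7*B)) (d(B) = 1/(1/(B + (-4*B - 4*B)) + B) = 1/(1/(B - 8*B) + B) = 1/(1/(-7*B) + B) = 1/(-1/(7*B) + B) = 1/(B - 1/(7*B)))
√(T(-120, G(-10, p)) - 13749) + d(a(11, -2)) = √(4 - 13749) + 7*(-2)/(-1 + 7*(-2)²) = √(-13745) + 7*(-2)/(-1 + 7*4) = I*√13745 + 7*(-2)/(-1 + 28) = I*√13745 + 7*(-2)/27 = I*√13745 + 7*(-2)*(1/27) = I*√13745 - 14/27 = -14/27 + I*√13745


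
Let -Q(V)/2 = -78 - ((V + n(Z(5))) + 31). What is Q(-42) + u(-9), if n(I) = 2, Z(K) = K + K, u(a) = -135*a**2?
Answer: -10797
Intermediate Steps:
Z(K) = 2*K
Q(V) = 222 + 2*V (Q(V) = -2*(-78 - ((V + 2) + 31)) = -2*(-78 - ((2 + V) + 31)) = -2*(-78 - (33 + V)) = -2*(-78 + (-33 - V)) = -2*(-111 - V) = 222 + 2*V)
Q(-42) + u(-9) = (222 + 2*(-42)) - 135*(-9)**2 = (222 - 84) - 135*81 = 138 - 10935 = -10797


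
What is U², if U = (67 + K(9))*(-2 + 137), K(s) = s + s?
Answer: 131675625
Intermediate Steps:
K(s) = 2*s
U = 11475 (U = (67 + 2*9)*(-2 + 137) = (67 + 18)*135 = 85*135 = 11475)
U² = 11475² = 131675625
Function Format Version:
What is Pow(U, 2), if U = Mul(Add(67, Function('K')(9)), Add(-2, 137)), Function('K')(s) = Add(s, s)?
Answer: 131675625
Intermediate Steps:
Function('K')(s) = Mul(2, s)
U = 11475 (U = Mul(Add(67, Mul(2, 9)), Add(-2, 137)) = Mul(Add(67, 18), 135) = Mul(85, 135) = 11475)
Pow(U, 2) = Pow(11475, 2) = 131675625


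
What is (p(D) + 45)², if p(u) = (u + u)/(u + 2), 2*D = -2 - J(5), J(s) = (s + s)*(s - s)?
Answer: 1849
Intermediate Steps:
J(s) = 0 (J(s) = (2*s)*0 = 0)
D = -1 (D = (-2 - 1*0)/2 = (-2 + 0)/2 = (½)*(-2) = -1)
p(u) = 2*u/(2 + u) (p(u) = (2*u)/(2 + u) = 2*u/(2 + u))
(p(D) + 45)² = (2*(-1)/(2 - 1) + 45)² = (2*(-1)/1 + 45)² = (2*(-1)*1 + 45)² = (-2 + 45)² = 43² = 1849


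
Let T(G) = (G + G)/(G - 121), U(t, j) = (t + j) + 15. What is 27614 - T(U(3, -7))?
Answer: 138071/5 ≈ 27614.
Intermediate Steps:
U(t, j) = 15 + j + t (U(t, j) = (j + t) + 15 = 15 + j + t)
T(G) = 2*G/(-121 + G) (T(G) = (2*G)/(-121 + G) = 2*G/(-121 + G))
27614 - T(U(3, -7)) = 27614 - 2*(15 - 7 + 3)/(-121 + (15 - 7 + 3)) = 27614 - 2*11/(-121 + 11) = 27614 - 2*11/(-110) = 27614 - 2*11*(-1)/110 = 27614 - 1*(-1/5) = 27614 + 1/5 = 138071/5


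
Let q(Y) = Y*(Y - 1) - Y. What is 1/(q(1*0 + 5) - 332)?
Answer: -1/317 ≈ -0.0031546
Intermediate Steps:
q(Y) = -Y + Y*(-1 + Y) (q(Y) = Y*(-1 + Y) - Y = -Y + Y*(-1 + Y))
1/(q(1*0 + 5) - 332) = 1/((1*0 + 5)*(-2 + (1*0 + 5)) - 332) = 1/((0 + 5)*(-2 + (0 + 5)) - 332) = 1/(5*(-2 + 5) - 332) = 1/(5*3 - 332) = 1/(15 - 332) = 1/(-317) = -1/317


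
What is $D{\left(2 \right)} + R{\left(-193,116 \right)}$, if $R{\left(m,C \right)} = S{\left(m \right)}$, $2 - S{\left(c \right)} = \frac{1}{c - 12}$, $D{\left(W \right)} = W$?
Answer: $\frac{821}{205} \approx 4.0049$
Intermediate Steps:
$S{\left(c \right)} = 2 - \frac{1}{-12 + c}$ ($S{\left(c \right)} = 2 - \frac{1}{c - 12} = 2 - \frac{1}{-12 + c}$)
$R{\left(m,C \right)} = \frac{-25 + 2 m}{-12 + m}$
$D{\left(2 \right)} + R{\left(-193,116 \right)} = 2 + \frac{-25 + 2 \left(-193\right)}{-12 - 193} = 2 + \frac{-25 - 386}{-205} = 2 - - \frac{411}{205} = 2 + \frac{411}{205} = \frac{821}{205}$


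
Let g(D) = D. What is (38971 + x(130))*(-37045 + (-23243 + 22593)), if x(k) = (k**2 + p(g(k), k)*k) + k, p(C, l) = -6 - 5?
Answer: -2057053845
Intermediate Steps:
p(C, l) = -11
x(k) = k**2 - 10*k (x(k) = (k**2 - 11*k) + k = k**2 - 10*k)
(38971 + x(130))*(-37045 + (-23243 + 22593)) = (38971 + 130*(-10 + 130))*(-37045 + (-23243 + 22593)) = (38971 + 130*120)*(-37045 - 650) = (38971 + 15600)*(-37695) = 54571*(-37695) = -2057053845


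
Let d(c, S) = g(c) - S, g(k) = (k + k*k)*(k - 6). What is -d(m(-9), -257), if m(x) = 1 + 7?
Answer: -401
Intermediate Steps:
m(x) = 8
g(k) = (-6 + k)*(k + k²) (g(k) = (k + k²)*(-6 + k) = (-6 + k)*(k + k²))
d(c, S) = -S + c*(-6 + c² - 5*c) (d(c, S) = c*(-6 + c² - 5*c) - S = -S + c*(-6 + c² - 5*c))
-d(m(-9), -257) = -(-1*(-257) - 1*8*(6 - 1*8² + 5*8)) = -(257 - 1*8*(6 - 1*64 + 40)) = -(257 - 1*8*(6 - 64 + 40)) = -(257 - 1*8*(-18)) = -(257 + 144) = -1*401 = -401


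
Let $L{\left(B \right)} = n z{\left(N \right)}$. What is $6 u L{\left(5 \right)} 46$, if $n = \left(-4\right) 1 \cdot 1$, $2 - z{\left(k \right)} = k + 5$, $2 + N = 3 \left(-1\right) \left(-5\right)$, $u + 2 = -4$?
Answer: $-105984$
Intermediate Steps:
$u = -6$ ($u = -2 - 4 = -6$)
$N = 13$ ($N = -2 + 3 \left(-1\right) \left(-5\right) = -2 - -15 = -2 + 15 = 13$)
$z{\left(k \right)} = -3 - k$ ($z{\left(k \right)} = 2 - \left(k + 5\right) = 2 - \left(5 + k\right) = -3 - k$)
$n = -4$ ($n = \left(-4\right) 1 = -4$)
$L{\left(B \right)} = 64$ ($L{\left(B \right)} = - 4 \left(-3 - 13\right) = \left(-4\right) \left(-16\right) = 64$)
$6 u L{\left(5 \right)} 46 = 6 \left(-6\right) 64 \cdot 46 = \left(-36\right) 64 \cdot 46 = \left(-2304\right) 46 = -105984$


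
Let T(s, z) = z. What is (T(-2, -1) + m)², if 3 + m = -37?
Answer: 1681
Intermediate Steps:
m = -40 (m = -3 - 37 = -40)
(T(-2, -1) + m)² = (-1 - 40)² = (-41)² = 1681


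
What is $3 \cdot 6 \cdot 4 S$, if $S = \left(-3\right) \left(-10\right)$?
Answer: $2160$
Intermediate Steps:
$S = 30$
$3 \cdot 6 \cdot 4 S = 3 \cdot 6 \cdot 4 \cdot 30 = 18 \cdot 4 \cdot 30 = 72 \cdot 30 = 2160$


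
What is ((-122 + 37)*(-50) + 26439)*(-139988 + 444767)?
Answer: 9353362731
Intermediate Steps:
((-122 + 37)*(-50) + 26439)*(-139988 + 444767) = (-85*(-50) + 26439)*304779 = (4250 + 26439)*304779 = 30689*304779 = 9353362731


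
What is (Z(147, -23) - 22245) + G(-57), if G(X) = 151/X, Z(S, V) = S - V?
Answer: -1258426/57 ≈ -22078.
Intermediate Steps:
(Z(147, -23) - 22245) + G(-57) = ((147 - 1*(-23)) - 22245) + 151/(-57) = ((147 + 23) - 22245) + 151*(-1/57) = (170 - 22245) - 151/57 = -22075 - 151/57 = -1258426/57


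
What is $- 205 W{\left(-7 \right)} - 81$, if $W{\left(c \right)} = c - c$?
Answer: $-81$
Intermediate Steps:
$W{\left(c \right)} = 0$
$- 205 W{\left(-7 \right)} - 81 = \left(-205\right) 0 - 81 = 0 - 81 = -81$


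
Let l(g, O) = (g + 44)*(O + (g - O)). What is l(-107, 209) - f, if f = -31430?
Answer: 38171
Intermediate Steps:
l(g, O) = g*(44 + g) (l(g, O) = (44 + g)*g = g*(44 + g))
l(-107, 209) - f = -107*(44 - 107) - 1*(-31430) = -107*(-63) + 31430 = 6741 + 31430 = 38171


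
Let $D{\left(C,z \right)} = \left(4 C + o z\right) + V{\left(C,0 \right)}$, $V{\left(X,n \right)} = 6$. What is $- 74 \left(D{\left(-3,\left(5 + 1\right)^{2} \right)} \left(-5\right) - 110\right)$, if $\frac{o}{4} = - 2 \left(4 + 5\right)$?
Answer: $-953120$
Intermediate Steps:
$o = -72$ ($o = 4 \left(- 2 \left(4 + 5\right)\right) = 4 \left(\left(-2\right) 9\right) = 4 \left(-18\right) = -72$)
$D{\left(C,z \right)} = 6 - 72 z + 4 C$ ($D{\left(C,z \right)} = \left(4 C - 72 z\right) + 6 = \left(- 72 z + 4 C\right) + 6 = 6 - 72 z + 4 C$)
$- 74 \left(D{\left(-3,\left(5 + 1\right)^{2} \right)} \left(-5\right) - 110\right) = - 74 \left(\left(6 - 72 \left(5 + 1\right)^{2} + 4 \left(-3\right)\right) \left(-5\right) - 110\right) = - 74 \left(\left(6 - 72 \cdot 6^{2} - 12\right) \left(-5\right) - 110\right) = - 74 \left(\left(6 - 2592 - 12\right) \left(-5\right) - 110\right) = - 74 \left(\left(-2598\right) \left(-5\right) - 110\right) = - 74 \left(12990 - 110\right) = \left(-74\right) 12880 = -953120$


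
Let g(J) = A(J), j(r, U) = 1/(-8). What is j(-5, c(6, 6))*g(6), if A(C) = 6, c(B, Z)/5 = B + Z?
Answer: -3/4 ≈ -0.75000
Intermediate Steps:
c(B, Z) = 5*B + 5*Z (c(B, Z) = 5*(B + Z) = 5*B + 5*Z)
j(r, U) = -1/8
g(J) = 6
j(-5, c(6, 6))*g(6) = -1/8*6 = -3/4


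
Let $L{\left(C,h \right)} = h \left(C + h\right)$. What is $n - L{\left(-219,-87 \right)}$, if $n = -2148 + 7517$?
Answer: $-21253$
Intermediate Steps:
$n = 5369$
$n - L{\left(-219,-87 \right)} = 5369 - - 87 \left(-219 - 87\right) = 5369 - \left(-87\right) \left(-306\right) = 5369 - 26622 = -21253$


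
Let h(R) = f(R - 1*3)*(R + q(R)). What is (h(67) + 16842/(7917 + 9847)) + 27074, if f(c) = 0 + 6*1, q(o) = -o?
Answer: 240479689/8882 ≈ 27075.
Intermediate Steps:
f(c) = 6 (f(c) = 0 + 6 = 6)
h(R) = 0 (h(R) = 6*(R - R) = 6*0 = 0)
(h(67) + 16842/(7917 + 9847)) + 27074 = (0 + 16842/(7917 + 9847)) + 27074 = (0 + 16842/17764) + 27074 = (0 + 16842*(1/17764)) + 27074 = (0 + 8421/8882) + 27074 = 8421/8882 + 27074 = 240479689/8882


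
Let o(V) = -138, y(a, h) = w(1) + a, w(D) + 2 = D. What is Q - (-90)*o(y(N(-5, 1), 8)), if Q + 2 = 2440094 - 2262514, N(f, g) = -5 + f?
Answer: 165158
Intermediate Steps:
w(D) = -2 + D
y(a, h) = -1 + a (y(a, h) = (-2 + 1) + a = -1 + a)
Q = 177578 (Q = -2 + (2440094 - 2262514) = -2 + 177580 = 177578)
Q - (-90)*o(y(N(-5, 1), 8)) = 177578 - (-90)*(-138) = 177578 - 1*12420 = 177578 - 12420 = 165158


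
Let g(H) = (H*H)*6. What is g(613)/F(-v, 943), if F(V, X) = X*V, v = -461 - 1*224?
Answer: 2254614/645955 ≈ 3.4904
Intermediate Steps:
g(H) = 6*H² (g(H) = H²*6 = 6*H²)
v = -685 (v = -461 - 224 = -685)
F(V, X) = V*X
g(613)/F(-v, 943) = (6*613²)/((-1*(-685)*943)) = (6*375769)/((685*943)) = 2254614/645955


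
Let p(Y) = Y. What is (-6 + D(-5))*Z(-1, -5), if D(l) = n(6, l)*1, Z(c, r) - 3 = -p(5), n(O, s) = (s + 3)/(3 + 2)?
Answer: 64/5 ≈ 12.800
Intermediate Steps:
n(O, s) = 3/5 + s/5 (n(O, s) = (3 + s)/5 = (3 + s)*(1/5) = 3/5 + s/5)
Z(c, r) = -2 (Z(c, r) = 3 - 1*5 = 3 - 5 = -2)
D(l) = 3/5 + l/5 (D(l) = (3/5 + l/5)*1 = 3/5 + l/5)
(-6 + D(-5))*Z(-1, -5) = (-6 + (3/5 + (1/5)*(-5)))*(-2) = (-6 + (3/5 - 1))*(-2) = (-6 - 2/5)*(-2) = -32/5*(-2) = 64/5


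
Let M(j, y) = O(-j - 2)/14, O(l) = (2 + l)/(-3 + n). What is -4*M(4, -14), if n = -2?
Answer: -8/35 ≈ -0.22857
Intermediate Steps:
O(l) = -2/5 - l/5 (O(l) = (2 + l)/(-3 - 2) = (2 + l)/(-5) = (2 + l)*(-1/5) = -2/5 - l/5)
M(j, y) = j/70 (M(j, y) = (-2/5 - (-j - 2)/5)/14 = (-2/5 - (-2 - j)/5)*(1/14) = (-2/5 + (2/5 + j/5))*(1/14) = (j/5)*(1/14) = j/70)
-4*M(4, -14) = -2*4/35 = -4*2/35 = -8/35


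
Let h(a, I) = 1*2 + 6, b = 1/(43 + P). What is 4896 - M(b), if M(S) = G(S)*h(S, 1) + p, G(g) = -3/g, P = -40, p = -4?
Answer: 4972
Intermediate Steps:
b = ⅓ (b = 1/(43 - 40) = 1/3 = ⅓ ≈ 0.33333)
h(a, I) = 8 (h(a, I) = 2 + 6 = 8)
M(S) = -4 - 24/S (M(S) = -3/S*8 - 4 = -24/S - 4 = -4 - 24/S)
4896 - M(b) = 4896 - (-4 - 24/⅓) = 4896 - (-4 - 24*3) = 4896 - (-4 - 72) = 4896 - 1*(-76) = 4896 + 76 = 4972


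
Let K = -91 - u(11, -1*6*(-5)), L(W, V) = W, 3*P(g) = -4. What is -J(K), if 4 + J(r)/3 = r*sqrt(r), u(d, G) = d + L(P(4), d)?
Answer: 12 + 302*I*sqrt(906)/3 ≈ 12.0 + 3030.1*I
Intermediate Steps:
P(g) = -4/3 (P(g) = (1/3)*(-4) = -4/3)
u(d, G) = -4/3 + d (u(d, G) = d - 4/3 = -4/3 + d)
K = -302/3 (K = -91 - (-4/3 + 11) = -91 - 1*29/3 = -91 - 29/3 = -302/3 ≈ -100.67)
J(r) = -12 + 3*r**(3/2) (J(r) = -12 + 3*(r*sqrt(r)) = -12 + 3*r**(3/2))
-J(K) = -(-12 + 3*(-302/3)**(3/2)) = -(-12 + 3*(-302*I*sqrt(906)/9)) = -(-12 - 302*I*sqrt(906)/3) = 12 + 302*I*sqrt(906)/3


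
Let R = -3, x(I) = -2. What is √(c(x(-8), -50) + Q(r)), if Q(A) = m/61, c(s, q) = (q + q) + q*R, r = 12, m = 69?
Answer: √190259/61 ≈ 7.1506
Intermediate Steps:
c(s, q) = -q (c(s, q) = (q + q) + q*(-3) = 2*q - 3*q = -q)
Q(A) = 69/61
√(c(x(-8), -50) + Q(r)) = √(-1*(-50) + 69/61) = √(50 + 69/61) = √(3119/61) = √190259/61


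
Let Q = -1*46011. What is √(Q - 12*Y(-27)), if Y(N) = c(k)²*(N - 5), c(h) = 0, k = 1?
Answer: 7*I*√939 ≈ 214.5*I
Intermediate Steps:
Q = -46011
Y(N) = 0 (Y(N) = 0²*(N - 5) = 0*(-5 + N) = 0)
√(Q - 12*Y(-27)) = √(-46011 - 12*0) = √(-46011 + 0) = √(-46011) = 7*I*√939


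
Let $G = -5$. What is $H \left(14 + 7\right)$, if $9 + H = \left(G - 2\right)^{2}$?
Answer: $840$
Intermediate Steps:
$H = 40$ ($H = -9 + \left(-5 - 2\right)^{2} = -9 + \left(-7\right)^{2} = -9 + 49 = 40$)
$H \left(14 + 7\right) = 40 \left(14 + 7\right) = 40 \cdot 21 = 840$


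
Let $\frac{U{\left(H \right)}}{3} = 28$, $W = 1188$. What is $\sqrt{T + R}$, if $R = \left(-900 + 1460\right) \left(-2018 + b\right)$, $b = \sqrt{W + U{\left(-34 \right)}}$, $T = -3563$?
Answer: $\sqrt{-1133643 + 1120 \sqrt{318}} \approx 1055.3 i$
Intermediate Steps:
$U{\left(H \right)} = 84$ ($U{\left(H \right)} = 3 \cdot 28 = 84$)
$b = 2 \sqrt{318}$ ($b = \sqrt{1188 + 84} = \sqrt{1272} = 2 \sqrt{318} \approx 35.665$)
$R = -1130080 + 1120 \sqrt{318}$ ($R = \left(-900 + 1460\right) \left(-2018 + 2 \sqrt{318}\right) = 560 \left(-2018 + 2 \sqrt{318}\right) = -1130080 + 1120 \sqrt{318} \approx -1.1101 \cdot 10^{6}$)
$\sqrt{T + R} = \sqrt{-3563 - \left(1130080 - 1120 \sqrt{318}\right)} = \sqrt{-1133643 + 1120 \sqrt{318}}$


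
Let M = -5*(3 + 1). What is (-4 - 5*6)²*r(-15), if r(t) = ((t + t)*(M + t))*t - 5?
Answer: -18212780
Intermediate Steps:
M = -20 (M = -5*4 = -20)
r(t) = -5 + 2*t²*(-20 + t) (r(t) = ((t + t)*(-20 + t))*t - 5 = ((2*t)*(-20 + t))*t - 5 = (2*t*(-20 + t))*t - 5 = 2*t²*(-20 + t) - 5 = -5 + 2*t²*(-20 + t))
(-4 - 5*6)²*r(-15) = (-4 - 5*6)²*(-5 - 40*(-15)² + 2*(-15)³) = (-4 - 30)²*(-5 - 40*225 + 2*(-3375)) = (-34)²*(-5 - 9000 - 6750) = 1156*(-15755) = -18212780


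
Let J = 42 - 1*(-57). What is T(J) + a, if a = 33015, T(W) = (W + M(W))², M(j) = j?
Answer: 72219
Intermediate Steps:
J = 99 (J = 42 + 57 = 99)
T(W) = 4*W² (T(W) = (W + W)² = (2*W)² = 4*W²)
T(J) + a = 4*99² + 33015 = 4*9801 + 33015 = 39204 + 33015 = 72219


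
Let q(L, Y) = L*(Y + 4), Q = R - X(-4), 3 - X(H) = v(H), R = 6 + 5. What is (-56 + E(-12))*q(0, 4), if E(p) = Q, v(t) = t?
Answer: 0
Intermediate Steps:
R = 11
X(H) = 3 - H
Q = 4 (Q = 11 - (3 - 1*(-4)) = 11 - (3 + 4) = 11 - 1*7 = 11 - 7 = 4)
q(L, Y) = L*(4 + Y)
E(p) = 4
(-56 + E(-12))*q(0, 4) = (-56 + 4)*(0*(4 + 4)) = -0*8 = -52*0 = 0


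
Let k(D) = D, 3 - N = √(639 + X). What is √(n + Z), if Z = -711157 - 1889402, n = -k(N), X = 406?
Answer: √(-2600562 + √1045) ≈ 1612.6*I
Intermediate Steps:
N = 3 - √1045 (N = 3 - √(639 + 406) = 3 - √1045 ≈ -29.326)
n = -3 + √1045 (n = -(3 - √1045) = -3 + √1045 ≈ 29.326)
Z = -2600559
√(n + Z) = √((-3 + √1045) - 2600559) = √(-2600562 + √1045)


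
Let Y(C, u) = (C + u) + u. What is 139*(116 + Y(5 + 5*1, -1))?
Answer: 17236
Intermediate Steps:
Y(C, u) = C + 2*u
139*(116 + Y(5 + 5*1, -1)) = 139*(116 + ((5 + 5*1) + 2*(-1))) = 139*(116 + ((5 + 5) - 2)) = 139*(116 + (10 - 2)) = 139*(116 + 8) = 139*124 = 17236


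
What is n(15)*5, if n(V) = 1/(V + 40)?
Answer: 1/11 ≈ 0.090909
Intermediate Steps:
n(V) = 1/(40 + V)
n(15)*5 = 5/(40 + 15) = 5/55 = (1/55)*5 = 1/11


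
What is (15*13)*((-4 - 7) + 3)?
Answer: -1560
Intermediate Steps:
(15*13)*((-4 - 7) + 3) = 195*(-11 + 3) = 195*(-8) = -1560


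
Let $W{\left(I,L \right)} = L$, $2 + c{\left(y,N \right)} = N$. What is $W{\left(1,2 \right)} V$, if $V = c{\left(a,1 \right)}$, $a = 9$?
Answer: $-2$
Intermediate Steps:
$c{\left(y,N \right)} = -2 + N$
$V = -1$ ($V = -2 + 1 = -1$)
$W{\left(1,2 \right)} V = 2 \left(-1\right) = -2$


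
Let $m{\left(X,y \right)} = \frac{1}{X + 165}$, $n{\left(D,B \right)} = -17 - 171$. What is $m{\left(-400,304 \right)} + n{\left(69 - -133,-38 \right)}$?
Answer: $- \frac{44181}{235} \approx -188.0$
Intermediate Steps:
$n{\left(D,B \right)} = -188$
$m{\left(X,y \right)} = \frac{1}{165 + X}$
$m{\left(-400,304 \right)} + n{\left(69 - -133,-38 \right)} = \frac{1}{165 - 400} - 188 = \frac{1}{-235} - 188 = - \frac{1}{235} - 188 = - \frac{44181}{235}$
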